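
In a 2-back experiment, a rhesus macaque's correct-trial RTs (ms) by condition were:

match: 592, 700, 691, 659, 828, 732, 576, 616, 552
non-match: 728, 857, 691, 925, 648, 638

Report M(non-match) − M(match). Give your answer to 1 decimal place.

87.2 ms

M(match) = 5946/9 = 660.667
M(non-match) = 4487/6 = 747.833
Difference = 747.833 − 660.667 = 87.167 ms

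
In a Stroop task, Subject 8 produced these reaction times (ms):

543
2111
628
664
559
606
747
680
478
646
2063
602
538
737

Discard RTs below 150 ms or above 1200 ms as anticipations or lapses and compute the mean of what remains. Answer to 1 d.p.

619.0 ms

Excluded: 2063, 2111
Retained (n=12): Σ = 7428
Mean = 7428/12 = 619.0000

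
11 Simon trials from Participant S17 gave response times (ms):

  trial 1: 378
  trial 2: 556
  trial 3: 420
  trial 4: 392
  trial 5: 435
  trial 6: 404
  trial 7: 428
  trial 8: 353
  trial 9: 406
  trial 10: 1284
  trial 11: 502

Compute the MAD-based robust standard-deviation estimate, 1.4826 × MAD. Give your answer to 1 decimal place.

41.5 ms

Sorted: 353, 378, 392, 404, 406, 420, 428, 435, 502, 556, 1284 → median = 420
|x − 420| sorted: 0, 8, 14, 15, 16, 28, 42, 67, 82, 136, 864 → MAD = 28
Robust SD ≈ 1.4826 × 28 = 41.513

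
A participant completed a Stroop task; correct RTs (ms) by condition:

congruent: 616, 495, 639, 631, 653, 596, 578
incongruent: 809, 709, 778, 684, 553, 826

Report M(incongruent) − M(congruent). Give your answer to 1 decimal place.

125.4 ms

M(congruent) = 4208/7 = 601.143
M(incongruent) = 4359/6 = 726.500
Difference = 726.500 − 601.143 = 125.357 ms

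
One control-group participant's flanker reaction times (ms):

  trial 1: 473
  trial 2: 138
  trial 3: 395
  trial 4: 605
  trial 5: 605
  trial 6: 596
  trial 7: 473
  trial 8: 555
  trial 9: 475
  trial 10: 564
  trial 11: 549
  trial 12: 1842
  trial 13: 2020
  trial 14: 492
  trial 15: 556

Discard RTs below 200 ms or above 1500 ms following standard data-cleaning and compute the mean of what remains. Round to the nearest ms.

Excluded: 138, 1842, 2020
Retained (n=12): Σ = 6338
Mean = 6338/12 = 528.1667

528 ms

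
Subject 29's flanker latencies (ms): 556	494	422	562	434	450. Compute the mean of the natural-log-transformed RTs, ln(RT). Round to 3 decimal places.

ln(RT): 6.3208, 6.2025, 6.0450, 6.3315, 6.0730, 6.1092
Σ ln(RT) = 37.0821
Mean = 37.0821/6 = 6.18035

6.180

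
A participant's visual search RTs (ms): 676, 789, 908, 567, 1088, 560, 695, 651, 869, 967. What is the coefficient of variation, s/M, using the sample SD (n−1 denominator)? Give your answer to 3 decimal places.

n = 10, Σ = 7770, M = 777.0000
Σ(x−M)² = 282580.000; s = √(282580.000/9) = 177.1942
CV = 177.1942 / 777.0000 = 0.22805

0.228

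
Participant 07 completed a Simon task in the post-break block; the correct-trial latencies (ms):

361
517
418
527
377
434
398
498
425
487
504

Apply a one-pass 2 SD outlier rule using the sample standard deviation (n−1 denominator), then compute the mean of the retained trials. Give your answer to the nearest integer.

450 ms

n = 11, ΣRT = 4946, M = 449.636
Σ(x−M)² = 34864.55; s = √(34864.55/10) = 59.046
Cutoffs: 449.636 ± 2·59.046 → [331.5, 567.7]
No RTs fall outside the cutoffs; all 11 retained. Mean = 4946/11 = 449.636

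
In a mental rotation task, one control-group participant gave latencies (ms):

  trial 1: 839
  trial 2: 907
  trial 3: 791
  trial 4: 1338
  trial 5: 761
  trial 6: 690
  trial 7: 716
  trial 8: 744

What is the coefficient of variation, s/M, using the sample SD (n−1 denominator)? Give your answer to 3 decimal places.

n = 8, Σ = 6786, M = 848.2500
Σ(x−M)² = 307683.500; s = √(307683.500/7) = 209.6540
CV = 209.6540 / 848.2500 = 0.24716

0.247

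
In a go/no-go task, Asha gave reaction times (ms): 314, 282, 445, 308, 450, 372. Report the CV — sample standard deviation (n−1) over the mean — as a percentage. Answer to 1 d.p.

20.1%

n = 6, Σ = 2171, M = 361.8333
Σ(x−M)² = 26352.833; s = √(26352.833/5) = 72.5987
CV = 72.5987 / 361.8333 = 0.20064 = 20.064%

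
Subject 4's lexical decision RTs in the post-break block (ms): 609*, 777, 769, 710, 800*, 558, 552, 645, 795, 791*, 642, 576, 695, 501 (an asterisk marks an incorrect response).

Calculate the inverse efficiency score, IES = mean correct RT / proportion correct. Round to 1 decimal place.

835.4 ms

Correct trials (n=11): 777, 769, 710, 558, 552, 645, 795, 642, 576, 695, 501
Mean correct RT = 7220/11 = 656.3636 ms
Proportion correct = 11/14
IES = 656.3636 / (11/14) = 835.372 ms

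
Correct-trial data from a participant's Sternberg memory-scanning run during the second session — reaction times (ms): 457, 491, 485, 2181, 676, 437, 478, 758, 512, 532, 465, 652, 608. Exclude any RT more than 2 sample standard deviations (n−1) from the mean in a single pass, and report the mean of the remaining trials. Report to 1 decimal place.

545.9 ms

n = 13, ΣRT = 8732, M = 671.692
Σ(x−M)² = 2583852.77; s = √(2583852.77/12) = 464.027
Cutoffs: 671.692 ± 2·464.027 → [-256.4, 1599.7]
Outside: 2181 → excluded.
Retained (n=12): Σ = 6551, mean = 6551/12 = 545.917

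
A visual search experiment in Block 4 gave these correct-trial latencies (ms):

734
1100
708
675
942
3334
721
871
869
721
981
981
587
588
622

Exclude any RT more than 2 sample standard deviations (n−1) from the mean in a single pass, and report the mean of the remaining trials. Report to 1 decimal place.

n = 15, ΣRT = 14434, M = 962.267
Σ(x−M)² = 6374610.93; s = √(6374610.93/14) = 674.781
Cutoffs: 962.267 ± 2·674.781 → [-387.3, 2311.8]
Outside: 3334 → excluded.
Retained (n=14): Σ = 11100, mean = 11100/14 = 792.857

792.9 ms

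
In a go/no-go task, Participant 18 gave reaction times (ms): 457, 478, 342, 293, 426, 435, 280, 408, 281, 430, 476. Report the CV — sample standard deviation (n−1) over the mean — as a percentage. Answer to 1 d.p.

19.9%

n = 11, Σ = 4306, M = 391.4545
Σ(x−M)² = 60544.727; s = √(60544.727/10) = 77.8105
CV = 77.8105 / 391.4545 = 0.19877 = 19.877%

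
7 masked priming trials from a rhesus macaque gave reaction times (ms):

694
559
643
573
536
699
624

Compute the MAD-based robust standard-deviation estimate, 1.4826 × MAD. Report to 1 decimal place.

Sorted: 536, 559, 573, 624, 643, 694, 699 → median = 624
|x − 624| sorted: 0, 19, 51, 65, 70, 75, 88 → MAD = 65
Robust SD ≈ 1.4826 × 65 = 96.369

96.4 ms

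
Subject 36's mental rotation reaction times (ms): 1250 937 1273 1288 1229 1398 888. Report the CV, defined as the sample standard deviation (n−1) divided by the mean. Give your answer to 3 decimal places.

n = 7, Σ = 8263, M = 1180.4286
Σ(x−M)² = 219449.714; s = √(219449.714/6) = 191.2458
CV = 191.2458 / 1180.4286 = 0.16201

0.162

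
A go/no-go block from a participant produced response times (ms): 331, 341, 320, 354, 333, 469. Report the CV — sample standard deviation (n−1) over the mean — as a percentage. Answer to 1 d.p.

n = 6, Σ = 2148, M = 358.0000
Σ(x−M)² = 15424.000; s = √(15424.000/5) = 55.5410
CV = 55.5410 / 358.0000 = 0.15514 = 15.514%

15.5%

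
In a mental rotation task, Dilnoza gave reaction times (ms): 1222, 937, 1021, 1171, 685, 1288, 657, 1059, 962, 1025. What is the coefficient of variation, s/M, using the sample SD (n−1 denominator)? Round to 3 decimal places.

n = 10, Σ = 10027, M = 1002.7000
Σ(x−M)² = 388230.100; s = √(388230.100/9) = 207.6937
CV = 207.6937 / 1002.7000 = 0.20713

0.207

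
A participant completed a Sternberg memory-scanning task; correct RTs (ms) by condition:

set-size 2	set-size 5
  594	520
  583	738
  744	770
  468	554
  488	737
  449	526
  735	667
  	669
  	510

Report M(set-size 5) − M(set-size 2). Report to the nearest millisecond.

52 ms

M(set-size 2) = 4061/7 = 580.143
M(set-size 5) = 5691/9 = 632.333
Difference = 632.333 − 580.143 = 52.190 ms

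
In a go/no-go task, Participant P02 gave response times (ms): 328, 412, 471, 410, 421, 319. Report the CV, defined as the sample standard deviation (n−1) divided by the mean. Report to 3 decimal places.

n = 6, Σ = 2361, M = 393.5000
Σ(x−M)² = 17217.500; s = √(17217.500/5) = 58.6813
CV = 58.6813 / 393.5000 = 0.14913

0.149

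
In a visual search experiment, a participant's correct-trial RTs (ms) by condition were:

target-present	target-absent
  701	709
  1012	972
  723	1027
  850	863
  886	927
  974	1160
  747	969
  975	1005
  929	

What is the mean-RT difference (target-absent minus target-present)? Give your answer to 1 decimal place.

87.7 ms

M(target-present) = 7797/9 = 866.333
M(target-absent) = 7632/8 = 954.000
Difference = 954.000 − 866.333 = 87.667 ms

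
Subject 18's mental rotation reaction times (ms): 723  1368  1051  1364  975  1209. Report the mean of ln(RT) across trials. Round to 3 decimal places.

ln(RT): 6.5834, 7.2211, 6.9575, 7.2182, 6.8824, 7.0975
Σ ln(RT) = 41.9602
Mean = 41.9602/6 = 6.99336

6.993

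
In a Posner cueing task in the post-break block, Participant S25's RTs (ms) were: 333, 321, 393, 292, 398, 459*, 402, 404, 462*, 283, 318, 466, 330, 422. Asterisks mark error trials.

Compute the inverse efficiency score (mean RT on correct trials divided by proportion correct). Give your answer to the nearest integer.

Correct trials (n=12): 333, 321, 393, 292, 398, 402, 404, 283, 318, 466, 330, 422
Mean correct RT = 4362/12 = 363.5000 ms
Proportion correct = 12/14
IES = 363.5000 / (12/14) = 424.083 ms

424 ms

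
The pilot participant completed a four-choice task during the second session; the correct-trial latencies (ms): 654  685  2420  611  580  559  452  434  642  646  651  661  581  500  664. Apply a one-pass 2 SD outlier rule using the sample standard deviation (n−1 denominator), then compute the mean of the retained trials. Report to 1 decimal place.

594.3 ms

n = 15, ΣRT = 10740, M = 716.000
Σ(x−M)² = 3197022.00; s = √(3197022.00/14) = 477.869
Cutoffs: 716.000 ± 2·477.869 → [-239.7, 1671.7]
Outside: 2420 → excluded.
Retained (n=14): Σ = 8320, mean = 8320/14 = 594.286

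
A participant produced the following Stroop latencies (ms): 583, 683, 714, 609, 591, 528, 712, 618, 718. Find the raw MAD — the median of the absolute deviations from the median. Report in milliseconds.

65 ms

Sorted: 528, 583, 591, 609, 618, 683, 712, 714, 718 → median = 618
|x − 618|: 35, 65, 96, 9, 27, 90, 94, 0, 100
Sorted deviations: 0, 9, 27, 35, 65, 90, 94, 96, 100 → MAD = 65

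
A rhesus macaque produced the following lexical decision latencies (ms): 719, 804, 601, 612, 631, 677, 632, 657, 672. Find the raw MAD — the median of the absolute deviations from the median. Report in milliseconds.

Sorted: 601, 612, 631, 632, 657, 672, 677, 719, 804 → median = 657
|x − 657|: 62, 147, 56, 45, 26, 20, 25, 0, 15
Sorted deviations: 0, 15, 20, 25, 26, 45, 56, 62, 147 → MAD = 26

26 ms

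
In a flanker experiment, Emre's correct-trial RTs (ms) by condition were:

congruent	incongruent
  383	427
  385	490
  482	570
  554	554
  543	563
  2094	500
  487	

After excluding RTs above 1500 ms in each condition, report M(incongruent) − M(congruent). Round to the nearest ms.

45 ms

congruent: exclude 2094
M(congruent) = 2834/6 = 472.333
M(incongruent) = 3104/6 = 517.333
Difference = 517.333 − 472.333 = 45.000 ms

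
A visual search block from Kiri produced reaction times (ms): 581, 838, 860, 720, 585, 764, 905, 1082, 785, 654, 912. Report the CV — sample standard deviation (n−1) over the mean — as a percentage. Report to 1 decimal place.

19.2%

n = 11, Σ = 8686, M = 789.6364
Σ(x−M)² = 230378.545; s = √(230378.545/10) = 151.7823
CV = 151.7823 / 789.6364 = 0.19222 = 19.222%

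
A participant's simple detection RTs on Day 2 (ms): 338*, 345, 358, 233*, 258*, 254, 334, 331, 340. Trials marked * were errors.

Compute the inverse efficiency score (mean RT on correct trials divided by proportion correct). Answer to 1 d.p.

490.5 ms

Correct trials (n=6): 345, 358, 254, 334, 331, 340
Mean correct RT = 1962/6 = 327.0000 ms
Proportion correct = 6/9
IES = 327.0000 / (6/9) = 490.500 ms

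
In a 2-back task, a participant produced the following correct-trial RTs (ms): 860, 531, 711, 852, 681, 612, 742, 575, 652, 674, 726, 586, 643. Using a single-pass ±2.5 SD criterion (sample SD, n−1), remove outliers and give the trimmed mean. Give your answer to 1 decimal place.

n = 13, ΣRT = 8845, M = 680.385
Σ(x−M)² = 117779.08; s = √(117779.08/12) = 99.070
Cutoffs: 680.385 ± 2.5·99.070 → [432.7, 928.1]
No RTs fall outside the cutoffs; all 13 retained. Mean = 8845/13 = 680.385

680.4 ms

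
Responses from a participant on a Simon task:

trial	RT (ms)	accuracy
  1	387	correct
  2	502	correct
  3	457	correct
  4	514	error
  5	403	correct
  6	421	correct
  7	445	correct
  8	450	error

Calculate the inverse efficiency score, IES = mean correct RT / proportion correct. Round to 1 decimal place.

581.1 ms

Correct trials (n=6): 387, 502, 457, 403, 421, 445
Mean correct RT = 2615/6 = 435.8333 ms
Proportion correct = 6/8
IES = 435.8333 / (6/8) = 581.111 ms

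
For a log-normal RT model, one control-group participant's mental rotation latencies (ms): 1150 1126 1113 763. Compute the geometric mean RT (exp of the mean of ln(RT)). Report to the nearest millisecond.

1024 ms

ln(RT): 7.0475, 7.0264, 7.0148, 6.6373
Mean ln(RT) = 27.7260/4 = 6.93150
Geometric mean = exp(6.93150) = 1024.03 ms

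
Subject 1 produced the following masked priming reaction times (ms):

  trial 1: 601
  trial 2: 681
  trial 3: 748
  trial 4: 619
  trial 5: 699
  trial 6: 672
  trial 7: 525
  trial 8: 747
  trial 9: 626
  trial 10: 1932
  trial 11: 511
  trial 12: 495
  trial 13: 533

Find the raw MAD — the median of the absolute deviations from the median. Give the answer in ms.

Sorted: 495, 511, 525, 533, 601, 619, 626, 672, 681, 699, 747, 748, 1932 → median = 626
|x − 626|: 25, 55, 122, 7, 73, 46, 101, 121, 0, 1306, 115, 131, 93
Sorted deviations: 0, 7, 25, 46, 55, 73, 93, 101, 115, 121, 122, 131, 1306 → MAD = 93

93 ms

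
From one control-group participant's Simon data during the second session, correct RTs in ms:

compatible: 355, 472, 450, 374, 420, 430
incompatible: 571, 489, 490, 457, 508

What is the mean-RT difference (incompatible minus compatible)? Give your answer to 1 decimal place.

86.2 ms

M(compatible) = 2501/6 = 416.833
M(incompatible) = 2515/5 = 503.000
Difference = 503.000 − 416.833 = 86.167 ms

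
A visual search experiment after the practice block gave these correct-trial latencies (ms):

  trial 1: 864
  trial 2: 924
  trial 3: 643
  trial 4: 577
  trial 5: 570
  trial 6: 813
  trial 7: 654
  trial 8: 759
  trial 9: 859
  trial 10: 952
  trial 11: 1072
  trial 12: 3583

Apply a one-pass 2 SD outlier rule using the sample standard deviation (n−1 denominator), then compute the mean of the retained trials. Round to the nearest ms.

790 ms

n = 12, ΣRT = 12270, M = 1022.500
Σ(x−M)² = 7421499.00; s = √(7421499.00/11) = 821.390
Cutoffs: 1022.500 ± 2·821.390 → [-620.3, 2665.3]
Outside: 3583 → excluded.
Retained (n=11): Σ = 8687, mean = 8687/11 = 789.727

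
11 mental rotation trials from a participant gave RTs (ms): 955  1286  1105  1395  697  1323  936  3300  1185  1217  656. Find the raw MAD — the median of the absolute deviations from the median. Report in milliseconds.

Sorted: 656, 697, 936, 955, 1105, 1185, 1217, 1286, 1323, 1395, 3300 → median = 1185
|x − 1185|: 230, 101, 80, 210, 488, 138, 249, 2115, 0, 32, 529
Sorted deviations: 0, 32, 80, 101, 138, 210, 230, 249, 488, 529, 2115 → MAD = 210

210 ms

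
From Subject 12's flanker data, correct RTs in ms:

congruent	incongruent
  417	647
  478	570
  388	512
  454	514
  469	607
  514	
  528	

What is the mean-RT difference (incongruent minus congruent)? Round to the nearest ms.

M(congruent) = 3248/7 = 464.000
M(incongruent) = 2850/5 = 570.000
Difference = 570.000 − 464.000 = 106.000 ms

106 ms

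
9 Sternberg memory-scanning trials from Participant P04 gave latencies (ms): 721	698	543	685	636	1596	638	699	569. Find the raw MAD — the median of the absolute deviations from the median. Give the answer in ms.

47 ms

Sorted: 543, 569, 636, 638, 685, 698, 699, 721, 1596 → median = 685
|x − 685|: 36, 13, 142, 0, 49, 911, 47, 14, 116
Sorted deviations: 0, 13, 14, 36, 47, 49, 116, 142, 911 → MAD = 47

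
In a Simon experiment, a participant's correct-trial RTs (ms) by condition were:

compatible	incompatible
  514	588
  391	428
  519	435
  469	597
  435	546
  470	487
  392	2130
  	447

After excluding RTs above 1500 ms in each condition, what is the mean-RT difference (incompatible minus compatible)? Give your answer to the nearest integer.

incompatible: exclude 2130
M(compatible) = 3190/7 = 455.714
M(incompatible) = 3528/7 = 504.000
Difference = 504.000 − 455.714 = 48.286 ms

48 ms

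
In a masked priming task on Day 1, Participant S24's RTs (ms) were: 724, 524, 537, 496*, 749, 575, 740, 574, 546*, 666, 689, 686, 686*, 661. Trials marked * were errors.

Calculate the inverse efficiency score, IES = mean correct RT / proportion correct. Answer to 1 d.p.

824.4 ms

Correct trials (n=11): 724, 524, 537, 749, 575, 740, 574, 666, 689, 686, 661
Mean correct RT = 7125/11 = 647.7273 ms
Proportion correct = 11/14
IES = 647.7273 / (11/14) = 824.380 ms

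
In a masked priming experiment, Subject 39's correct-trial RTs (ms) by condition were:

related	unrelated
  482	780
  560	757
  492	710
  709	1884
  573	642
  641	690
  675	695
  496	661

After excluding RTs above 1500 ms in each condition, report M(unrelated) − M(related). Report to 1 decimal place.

126.5 ms

unrelated: exclude 1884
M(related) = 4628/8 = 578.500
M(unrelated) = 4935/7 = 705.000
Difference = 705.000 − 578.500 = 126.500 ms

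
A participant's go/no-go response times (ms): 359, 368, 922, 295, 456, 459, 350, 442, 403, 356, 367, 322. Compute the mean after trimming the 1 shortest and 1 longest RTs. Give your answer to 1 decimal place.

388.2 ms

Sorted: 295, 322, 350, 356, 359, 367, 368, 403, 442, 456, 459, 922
Drop lowest 1 (295) and highest 1 (922)
Remaining (n=10): Σ = 3882, mean = 3882/10 = 388.200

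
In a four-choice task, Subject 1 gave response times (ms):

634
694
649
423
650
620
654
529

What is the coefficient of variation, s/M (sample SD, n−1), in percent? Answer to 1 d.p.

14.5%

n = 8, Σ = 4853, M = 606.6250
Σ(x−M)² = 54227.875; s = √(54227.875/7) = 88.0161
CV = 88.0161 / 606.6250 = 0.14509 = 14.509%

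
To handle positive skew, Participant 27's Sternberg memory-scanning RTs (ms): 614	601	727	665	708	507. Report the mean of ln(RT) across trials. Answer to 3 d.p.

6.450

ln(RT): 6.4200, 6.3986, 6.5889, 6.4998, 6.5624, 6.2285
Σ ln(RT) = 38.6983
Mean = 38.6983/6 = 6.44971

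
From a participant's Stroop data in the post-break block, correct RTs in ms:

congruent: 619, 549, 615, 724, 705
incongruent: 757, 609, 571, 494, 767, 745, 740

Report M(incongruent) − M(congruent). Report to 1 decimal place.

M(congruent) = 3212/5 = 642.400
M(incongruent) = 4683/7 = 669.000
Difference = 669.000 − 642.400 = 26.600 ms

26.6 ms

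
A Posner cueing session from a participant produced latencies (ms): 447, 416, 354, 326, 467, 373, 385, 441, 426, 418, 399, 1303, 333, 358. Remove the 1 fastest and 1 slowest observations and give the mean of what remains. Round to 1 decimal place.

Sorted: 326, 333, 354, 358, 373, 385, 399, 416, 418, 426, 441, 447, 467, 1303
Drop lowest 1 (326) and highest 1 (1303)
Remaining (n=12): Σ = 4817, mean = 4817/12 = 401.417

401.4 ms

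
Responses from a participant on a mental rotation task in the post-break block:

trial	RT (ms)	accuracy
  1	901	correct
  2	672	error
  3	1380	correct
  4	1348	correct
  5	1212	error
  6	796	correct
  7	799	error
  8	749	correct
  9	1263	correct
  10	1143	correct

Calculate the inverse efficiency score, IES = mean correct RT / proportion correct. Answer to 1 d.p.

Correct trials (n=7): 901, 1380, 1348, 796, 749, 1263, 1143
Mean correct RT = 7580/7 = 1082.8571 ms
Proportion correct = 7/10
IES = 1082.8571 / (7/10) = 1546.939 ms

1546.9 ms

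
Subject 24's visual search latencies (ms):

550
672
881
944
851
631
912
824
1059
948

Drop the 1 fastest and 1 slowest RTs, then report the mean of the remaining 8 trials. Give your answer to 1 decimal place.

832.9 ms

Sorted: 550, 631, 672, 824, 851, 881, 912, 944, 948, 1059
Drop lowest 1 (550) and highest 1 (1059)
Remaining (n=8): Σ = 6663, mean = 6663/8 = 832.875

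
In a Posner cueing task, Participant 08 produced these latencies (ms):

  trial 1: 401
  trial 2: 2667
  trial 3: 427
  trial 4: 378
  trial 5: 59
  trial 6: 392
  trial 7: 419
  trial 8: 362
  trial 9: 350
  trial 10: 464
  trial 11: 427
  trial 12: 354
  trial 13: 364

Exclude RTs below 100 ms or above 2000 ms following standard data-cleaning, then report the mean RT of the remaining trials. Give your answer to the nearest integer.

394 ms

Excluded: 59, 2667
Retained (n=11): Σ = 4338
Mean = 4338/11 = 394.3636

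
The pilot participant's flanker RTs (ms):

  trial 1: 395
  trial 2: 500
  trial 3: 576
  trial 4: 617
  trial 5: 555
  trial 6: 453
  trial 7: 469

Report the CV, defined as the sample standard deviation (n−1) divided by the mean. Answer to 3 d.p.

0.152

n = 7, Σ = 3565, M = 509.2857
Σ(x−M)² = 36081.429; s = √(36081.429/6) = 77.5472
CV = 77.5472 / 509.2857 = 0.15227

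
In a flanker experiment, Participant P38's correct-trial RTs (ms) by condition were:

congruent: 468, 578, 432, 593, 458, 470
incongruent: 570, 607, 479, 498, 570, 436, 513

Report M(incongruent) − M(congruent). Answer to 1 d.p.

24.9 ms

M(congruent) = 2999/6 = 499.833
M(incongruent) = 3673/7 = 524.714
Difference = 524.714 − 499.833 = 24.881 ms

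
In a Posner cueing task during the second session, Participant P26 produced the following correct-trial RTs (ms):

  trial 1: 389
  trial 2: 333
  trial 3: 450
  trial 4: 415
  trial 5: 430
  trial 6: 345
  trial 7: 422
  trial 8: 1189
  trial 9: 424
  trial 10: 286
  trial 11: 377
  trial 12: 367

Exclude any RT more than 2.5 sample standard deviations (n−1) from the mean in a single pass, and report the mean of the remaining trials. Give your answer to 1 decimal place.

n = 12, ΣRT = 5427, M = 452.250
Σ(x−M)² = 616694.25; s = √(616694.25/11) = 236.777
Cutoffs: 452.250 ± 2.5·236.777 → [-139.7, 1044.2]
Outside: 1189 → excluded.
Retained (n=11): Σ = 4238, mean = 4238/11 = 385.273

385.3 ms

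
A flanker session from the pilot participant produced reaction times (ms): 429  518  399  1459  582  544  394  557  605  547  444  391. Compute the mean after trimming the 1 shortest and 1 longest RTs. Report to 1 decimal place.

Sorted: 391, 394, 399, 429, 444, 518, 544, 547, 557, 582, 605, 1459
Drop lowest 1 (391) and highest 1 (1459)
Remaining (n=10): Σ = 5019, mean = 5019/10 = 501.900

501.9 ms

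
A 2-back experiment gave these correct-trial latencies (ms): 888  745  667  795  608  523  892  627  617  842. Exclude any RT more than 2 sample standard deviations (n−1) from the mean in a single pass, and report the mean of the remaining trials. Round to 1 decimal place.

720.4 ms

n = 10, ΣRT = 7204, M = 720.400
Σ(x−M)² = 152360.40; s = √(152360.40/9) = 130.111
Cutoffs: 720.400 ± 2·130.111 → [460.2, 980.6]
No RTs fall outside the cutoffs; all 10 retained. Mean = 7204/10 = 720.400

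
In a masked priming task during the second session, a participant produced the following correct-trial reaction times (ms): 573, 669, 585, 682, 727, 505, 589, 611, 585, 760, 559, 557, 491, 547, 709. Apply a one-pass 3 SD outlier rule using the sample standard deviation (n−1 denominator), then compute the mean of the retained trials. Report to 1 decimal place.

n = 15, ΣRT = 9149, M = 609.933
Σ(x−M)² = 92280.93; s = √(92280.93/14) = 81.188
Cutoffs: 609.933 ± 3·81.188 → [366.4, 853.5]
No RTs fall outside the cutoffs; all 15 retained. Mean = 9149/15 = 609.933

609.9 ms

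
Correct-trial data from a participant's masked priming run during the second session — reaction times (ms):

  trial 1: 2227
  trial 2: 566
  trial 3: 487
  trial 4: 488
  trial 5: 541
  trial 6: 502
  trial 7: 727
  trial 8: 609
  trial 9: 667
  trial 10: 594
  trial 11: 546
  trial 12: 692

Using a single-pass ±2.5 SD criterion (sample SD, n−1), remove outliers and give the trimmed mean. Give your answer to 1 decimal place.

583.5 ms

n = 12, ΣRT = 8646, M = 720.500
Σ(x−M)² = 2544555.00; s = √(2544555.00/11) = 480.961
Cutoffs: 720.500 ± 2.5·480.961 → [-481.9, 1922.9]
Outside: 2227 → excluded.
Retained (n=11): Σ = 6419, mean = 6419/11 = 583.545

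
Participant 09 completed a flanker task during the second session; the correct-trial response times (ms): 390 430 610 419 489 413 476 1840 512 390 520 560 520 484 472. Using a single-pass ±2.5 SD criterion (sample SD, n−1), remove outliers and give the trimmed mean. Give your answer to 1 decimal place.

n = 15, ΣRT = 8525, M = 568.333
Σ(x−M)² = 1787169.33; s = √(1787169.33/14) = 357.288
Cutoffs: 568.333 ± 2.5·357.288 → [-324.9, 1461.6]
Outside: 1840 → excluded.
Retained (n=14): Σ = 6685, mean = 6685/14 = 477.500

477.5 ms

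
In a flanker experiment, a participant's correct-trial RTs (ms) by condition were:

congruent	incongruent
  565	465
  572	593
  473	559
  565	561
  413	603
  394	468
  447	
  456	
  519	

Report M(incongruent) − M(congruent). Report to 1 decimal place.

52.2 ms

M(congruent) = 4404/9 = 489.333
M(incongruent) = 3249/6 = 541.500
Difference = 541.500 − 489.333 = 52.167 ms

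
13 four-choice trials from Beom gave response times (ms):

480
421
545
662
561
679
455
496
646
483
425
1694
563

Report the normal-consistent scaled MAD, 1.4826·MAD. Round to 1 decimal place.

Sorted: 421, 425, 455, 480, 483, 496, 545, 561, 563, 646, 662, 679, 1694 → median = 545
|x − 545| sorted: 0, 16, 18, 49, 62, 65, 90, 101, 117, 120, 124, 134, 1149 → MAD = 90
Robust SD ≈ 1.4826 × 90 = 133.434

133.4 ms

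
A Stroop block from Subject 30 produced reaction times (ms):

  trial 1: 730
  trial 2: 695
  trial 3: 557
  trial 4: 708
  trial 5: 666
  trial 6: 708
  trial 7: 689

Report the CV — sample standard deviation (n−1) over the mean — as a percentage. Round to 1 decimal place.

8.4%

n = 7, Σ = 4753, M = 679.0000
Σ(x−M)² = 19692.000; s = √(19692.000/6) = 57.2887
CV = 57.2887 / 679.0000 = 0.08437 = 8.437%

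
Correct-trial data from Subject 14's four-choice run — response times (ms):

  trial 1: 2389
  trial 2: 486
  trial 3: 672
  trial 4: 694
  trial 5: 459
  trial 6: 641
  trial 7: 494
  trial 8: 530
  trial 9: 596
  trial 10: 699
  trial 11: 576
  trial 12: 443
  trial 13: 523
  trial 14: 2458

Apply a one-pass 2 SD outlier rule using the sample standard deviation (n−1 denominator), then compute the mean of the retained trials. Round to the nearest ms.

568 ms

n = 14, ΣRT = 11660, M = 832.857
Σ(x−M)² = 5999255.71; s = √(5999255.71/13) = 679.324
Cutoffs: 832.857 ± 2·679.324 → [-525.8, 2191.5]
Outside: 2389, 2458 → excluded.
Retained (n=12): Σ = 6813, mean = 6813/12 = 567.750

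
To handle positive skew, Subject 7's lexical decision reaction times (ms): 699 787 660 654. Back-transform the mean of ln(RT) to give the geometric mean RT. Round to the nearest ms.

698 ms

ln(RT): 6.5497, 6.6682, 6.4922, 6.4831
Mean ln(RT) = 26.1932/4 = 6.54831
Geometric mean = exp(6.54831) = 698.06 ms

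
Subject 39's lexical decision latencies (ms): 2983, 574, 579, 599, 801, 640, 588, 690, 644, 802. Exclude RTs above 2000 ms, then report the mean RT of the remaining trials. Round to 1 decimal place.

Excluded: 2983
Retained (n=9): Σ = 5917
Mean = 5917/9 = 657.4444

657.4 ms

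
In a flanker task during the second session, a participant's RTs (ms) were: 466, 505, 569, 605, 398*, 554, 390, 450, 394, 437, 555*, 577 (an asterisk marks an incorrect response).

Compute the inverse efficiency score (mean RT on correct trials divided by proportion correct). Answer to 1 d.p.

Correct trials (n=10): 466, 505, 569, 605, 554, 390, 450, 394, 437, 577
Mean correct RT = 4947/10 = 494.7000 ms
Proportion correct = 10/12
IES = 494.7000 / (10/12) = 593.640 ms

593.6 ms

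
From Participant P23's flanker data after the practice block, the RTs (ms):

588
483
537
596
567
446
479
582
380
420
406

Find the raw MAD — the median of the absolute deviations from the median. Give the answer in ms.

77 ms

Sorted: 380, 406, 420, 446, 479, 483, 537, 567, 582, 588, 596 → median = 483
|x − 483|: 105, 0, 54, 113, 84, 37, 4, 99, 103, 63, 77
Sorted deviations: 0, 4, 37, 54, 63, 77, 84, 99, 103, 105, 113 → MAD = 77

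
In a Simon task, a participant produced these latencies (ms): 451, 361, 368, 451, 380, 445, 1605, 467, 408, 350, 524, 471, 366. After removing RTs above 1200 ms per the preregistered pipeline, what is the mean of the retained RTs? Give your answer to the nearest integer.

420 ms

Excluded: 1605
Retained (n=12): Σ = 5042
Mean = 5042/12 = 420.1667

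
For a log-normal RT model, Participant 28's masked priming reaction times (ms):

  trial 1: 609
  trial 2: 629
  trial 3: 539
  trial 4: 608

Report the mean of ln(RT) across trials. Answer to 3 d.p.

ln(RT): 6.4118, 6.4441, 6.2897, 6.4102
Σ ln(RT) = 25.5558
Mean = 25.5558/4 = 6.38896

6.389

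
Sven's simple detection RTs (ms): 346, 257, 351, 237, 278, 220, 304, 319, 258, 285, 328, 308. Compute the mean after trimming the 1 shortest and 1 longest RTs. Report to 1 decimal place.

292.0 ms

Sorted: 220, 237, 257, 258, 278, 285, 304, 308, 319, 328, 346, 351
Drop lowest 1 (220) and highest 1 (351)
Remaining (n=10): Σ = 2920, mean = 2920/10 = 292.000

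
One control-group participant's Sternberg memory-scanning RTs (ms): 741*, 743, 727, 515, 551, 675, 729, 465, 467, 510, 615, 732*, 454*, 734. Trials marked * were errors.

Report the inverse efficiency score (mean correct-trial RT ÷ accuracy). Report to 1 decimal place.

778.8 ms

Correct trials (n=11): 743, 727, 515, 551, 675, 729, 465, 467, 510, 615, 734
Mean correct RT = 6731/11 = 611.9091 ms
Proportion correct = 11/14
IES = 611.9091 / (11/14) = 778.793 ms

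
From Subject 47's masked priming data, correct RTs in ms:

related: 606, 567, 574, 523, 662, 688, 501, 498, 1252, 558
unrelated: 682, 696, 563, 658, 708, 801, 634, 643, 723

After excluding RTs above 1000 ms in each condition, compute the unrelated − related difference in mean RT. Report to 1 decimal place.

103.4 ms

related: exclude 1252
M(related) = 5177/9 = 575.222
M(unrelated) = 6108/9 = 678.667
Difference = 678.667 − 575.222 = 103.444 ms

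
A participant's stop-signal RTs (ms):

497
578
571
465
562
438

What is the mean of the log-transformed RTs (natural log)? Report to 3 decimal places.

6.245

ln(RT): 6.2086, 6.3596, 6.3474, 6.1420, 6.3315, 6.0822
Σ ln(RT) = 37.4713
Mean = 37.4713/6 = 6.24522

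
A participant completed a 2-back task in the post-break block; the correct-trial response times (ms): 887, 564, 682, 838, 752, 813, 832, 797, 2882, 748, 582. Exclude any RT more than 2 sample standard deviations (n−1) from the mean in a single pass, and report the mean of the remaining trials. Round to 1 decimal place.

749.5 ms

n = 11, ΣRT = 10377, M = 943.364
Σ(x−M)² = 4241006.55; s = √(4241006.55/10) = 651.230
Cutoffs: 943.364 ± 2·651.230 → [-359.1, 2245.8]
Outside: 2882 → excluded.
Retained (n=10): Σ = 7495, mean = 7495/10 = 749.500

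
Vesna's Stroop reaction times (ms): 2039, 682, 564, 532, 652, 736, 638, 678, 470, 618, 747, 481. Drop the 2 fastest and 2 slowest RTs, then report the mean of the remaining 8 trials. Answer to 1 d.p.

Sorted: 470, 481, 532, 564, 618, 638, 652, 678, 682, 736, 747, 2039
Drop lowest 2 (470, 481) and highest 2 (747, 2039)
Remaining (n=8): Σ = 5100, mean = 5100/8 = 637.500

637.5 ms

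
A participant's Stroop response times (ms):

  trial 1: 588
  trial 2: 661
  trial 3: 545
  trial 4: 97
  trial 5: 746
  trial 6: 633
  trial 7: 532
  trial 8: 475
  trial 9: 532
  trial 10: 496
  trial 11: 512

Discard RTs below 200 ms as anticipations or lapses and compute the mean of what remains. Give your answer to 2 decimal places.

572.00 ms

Excluded: 97
Retained (n=10): Σ = 5720
Mean = 5720/10 = 572.0000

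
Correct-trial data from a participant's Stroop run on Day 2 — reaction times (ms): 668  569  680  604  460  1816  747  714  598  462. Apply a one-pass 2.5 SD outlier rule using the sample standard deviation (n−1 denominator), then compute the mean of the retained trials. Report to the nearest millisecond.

611 ms

n = 10, ΣRT = 7318, M = 731.800
Σ(x−M)² = 1390197.60; s = √(1390197.60/9) = 393.022
Cutoffs: 731.800 ± 2.5·393.022 → [-250.8, 1714.4]
Outside: 1816 → excluded.
Retained (n=9): Σ = 5502, mean = 5502/9 = 611.333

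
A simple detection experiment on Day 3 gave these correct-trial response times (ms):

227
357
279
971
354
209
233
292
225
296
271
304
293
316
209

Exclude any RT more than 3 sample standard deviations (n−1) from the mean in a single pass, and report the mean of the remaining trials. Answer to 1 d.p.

n = 15, ΣRT = 4836, M = 322.400
Σ(x−M)² = 482567.60; s = √(482567.60/14) = 185.659
Cutoffs: 322.400 ± 3·185.659 → [-234.6, 879.4]
Outside: 971 → excluded.
Retained (n=14): Σ = 3865, mean = 3865/14 = 276.071

276.1 ms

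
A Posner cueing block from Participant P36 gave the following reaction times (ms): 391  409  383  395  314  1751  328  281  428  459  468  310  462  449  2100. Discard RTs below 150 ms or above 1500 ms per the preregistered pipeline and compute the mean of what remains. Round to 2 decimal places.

390.54 ms

Excluded: 1751, 2100
Retained (n=13): Σ = 5077
Mean = 5077/13 = 390.5385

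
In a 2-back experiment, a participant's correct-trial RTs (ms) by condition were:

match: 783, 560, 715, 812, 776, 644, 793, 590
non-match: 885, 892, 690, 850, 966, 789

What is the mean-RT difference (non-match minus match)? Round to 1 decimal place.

M(match) = 5673/8 = 709.125
M(non-match) = 5072/6 = 845.333
Difference = 845.333 − 709.125 = 136.208 ms

136.2 ms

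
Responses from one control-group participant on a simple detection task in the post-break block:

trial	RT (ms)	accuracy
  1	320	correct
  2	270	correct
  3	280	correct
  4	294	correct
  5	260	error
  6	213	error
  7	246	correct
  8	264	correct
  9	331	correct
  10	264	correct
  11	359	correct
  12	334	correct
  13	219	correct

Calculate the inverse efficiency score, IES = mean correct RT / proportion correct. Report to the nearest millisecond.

Correct trials (n=11): 320, 270, 280, 294, 246, 264, 331, 264, 359, 334, 219
Mean correct RT = 3181/11 = 289.1818 ms
Proportion correct = 11/13
IES = 289.1818 / (11/13) = 341.760 ms

342 ms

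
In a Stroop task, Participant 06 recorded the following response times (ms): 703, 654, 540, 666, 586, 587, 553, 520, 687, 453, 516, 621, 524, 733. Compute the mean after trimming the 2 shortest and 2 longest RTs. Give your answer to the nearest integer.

594 ms

Sorted: 453, 516, 520, 524, 540, 553, 586, 587, 621, 654, 666, 687, 703, 733
Drop lowest 2 (453, 516) and highest 2 (703, 733)
Remaining (n=10): Σ = 5938, mean = 5938/10 = 593.800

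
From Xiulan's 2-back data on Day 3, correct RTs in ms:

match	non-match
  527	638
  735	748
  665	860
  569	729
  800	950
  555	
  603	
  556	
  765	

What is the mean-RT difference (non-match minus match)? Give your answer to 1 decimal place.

143.3 ms

M(match) = 5775/9 = 641.667
M(non-match) = 3925/5 = 785.000
Difference = 785.000 − 641.667 = 143.333 ms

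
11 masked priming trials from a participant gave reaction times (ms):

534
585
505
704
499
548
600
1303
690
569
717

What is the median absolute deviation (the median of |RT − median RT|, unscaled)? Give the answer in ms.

80 ms

Sorted: 499, 505, 534, 548, 569, 585, 600, 690, 704, 717, 1303 → median = 585
|x − 585|: 51, 0, 80, 119, 86, 37, 15, 718, 105, 16, 132
Sorted deviations: 0, 15, 16, 37, 51, 80, 86, 105, 119, 132, 718 → MAD = 80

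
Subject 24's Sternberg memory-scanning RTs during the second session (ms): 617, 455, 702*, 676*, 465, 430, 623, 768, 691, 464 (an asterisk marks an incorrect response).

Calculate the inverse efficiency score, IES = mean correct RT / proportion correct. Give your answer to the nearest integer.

Correct trials (n=8): 617, 455, 465, 430, 623, 768, 691, 464
Mean correct RT = 4513/8 = 564.1250 ms
Proportion correct = 8/10
IES = 564.1250 / (8/10) = 705.156 ms

705 ms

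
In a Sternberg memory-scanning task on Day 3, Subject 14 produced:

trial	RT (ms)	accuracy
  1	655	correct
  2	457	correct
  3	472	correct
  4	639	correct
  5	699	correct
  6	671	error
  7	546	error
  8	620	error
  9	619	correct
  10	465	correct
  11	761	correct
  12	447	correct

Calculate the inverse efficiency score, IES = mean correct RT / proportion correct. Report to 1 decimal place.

Correct trials (n=9): 655, 457, 472, 639, 699, 619, 465, 761, 447
Mean correct RT = 5214/9 = 579.3333 ms
Proportion correct = 9/12
IES = 579.3333 / (9/12) = 772.444 ms

772.4 ms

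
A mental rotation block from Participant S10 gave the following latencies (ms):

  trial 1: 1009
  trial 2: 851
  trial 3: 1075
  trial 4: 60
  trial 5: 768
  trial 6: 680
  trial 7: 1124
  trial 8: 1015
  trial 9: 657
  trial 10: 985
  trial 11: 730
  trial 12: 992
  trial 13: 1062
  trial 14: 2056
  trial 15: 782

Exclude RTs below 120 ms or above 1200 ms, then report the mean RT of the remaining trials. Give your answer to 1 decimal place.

Excluded: 60, 2056
Retained (n=13): Σ = 11730
Mean = 11730/13 = 902.3077

902.3 ms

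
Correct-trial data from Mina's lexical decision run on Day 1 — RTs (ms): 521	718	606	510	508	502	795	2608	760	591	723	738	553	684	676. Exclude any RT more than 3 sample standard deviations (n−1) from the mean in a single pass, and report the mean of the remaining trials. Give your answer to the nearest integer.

n = 15, ΣRT = 11493, M = 766.200
Σ(x−M)² = 3777016.40; s = √(3777016.40/14) = 519.410
Cutoffs: 766.200 ± 3·519.410 → [-792.0, 2324.4]
Outside: 2608 → excluded.
Retained (n=14): Σ = 8885, mean = 8885/14 = 634.643

635 ms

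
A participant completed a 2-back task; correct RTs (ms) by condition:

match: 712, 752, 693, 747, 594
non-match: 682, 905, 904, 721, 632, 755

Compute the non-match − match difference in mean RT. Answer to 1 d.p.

M(match) = 3498/5 = 699.600
M(non-match) = 4599/6 = 766.500
Difference = 766.500 − 699.600 = 66.900 ms

66.9 ms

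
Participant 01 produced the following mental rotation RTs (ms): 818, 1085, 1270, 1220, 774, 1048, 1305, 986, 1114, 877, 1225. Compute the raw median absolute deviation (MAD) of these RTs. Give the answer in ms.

140 ms

Sorted: 774, 818, 877, 986, 1048, 1085, 1114, 1220, 1225, 1270, 1305 → median = 1085
|x − 1085|: 267, 0, 185, 135, 311, 37, 220, 99, 29, 208, 140
Sorted deviations: 0, 29, 37, 99, 135, 140, 185, 208, 220, 267, 311 → MAD = 140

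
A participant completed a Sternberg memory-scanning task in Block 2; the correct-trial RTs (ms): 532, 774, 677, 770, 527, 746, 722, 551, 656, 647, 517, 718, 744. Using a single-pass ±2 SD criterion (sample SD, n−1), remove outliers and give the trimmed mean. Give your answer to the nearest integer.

660 ms

n = 13, ΣRT = 8581, M = 660.077
Σ(x−M)² = 113632.92; s = √(113632.92/12) = 97.311
Cutoffs: 660.077 ± 2·97.311 → [465.5, 854.7]
No RTs fall outside the cutoffs; all 13 retained. Mean = 8581/13 = 660.077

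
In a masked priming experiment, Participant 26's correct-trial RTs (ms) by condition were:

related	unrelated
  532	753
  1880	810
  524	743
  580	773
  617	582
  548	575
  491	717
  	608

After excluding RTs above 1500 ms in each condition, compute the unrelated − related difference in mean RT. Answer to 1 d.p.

146.5 ms

related: exclude 1880
M(related) = 3292/6 = 548.667
M(unrelated) = 5561/8 = 695.125
Difference = 695.125 − 548.667 = 146.458 ms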